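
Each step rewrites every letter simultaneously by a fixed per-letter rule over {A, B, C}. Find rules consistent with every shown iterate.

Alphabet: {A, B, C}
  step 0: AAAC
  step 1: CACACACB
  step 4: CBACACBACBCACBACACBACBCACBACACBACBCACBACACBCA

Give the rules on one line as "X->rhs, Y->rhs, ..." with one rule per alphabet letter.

A->CA, B->A, C->CB

  step 0 ⇒ step 1: AAAC ⇒ CA·CA·CA·CB
    A ↦ CA
    C ↦ CB
    B ↦ A  (constrained at step 1)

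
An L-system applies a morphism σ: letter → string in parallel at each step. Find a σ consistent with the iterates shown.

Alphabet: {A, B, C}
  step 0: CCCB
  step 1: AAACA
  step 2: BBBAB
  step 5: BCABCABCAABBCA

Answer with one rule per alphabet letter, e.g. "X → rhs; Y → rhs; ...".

  step 1 ⇒ step 2: AAACA ⇒ B·B·B·A·B
    A ↦ B
    C ↦ A
  step 0 ⇒ step 1: CCCB ⇒ A·A·A·CA
    B ↦ CA

A->B, B->CA, C->A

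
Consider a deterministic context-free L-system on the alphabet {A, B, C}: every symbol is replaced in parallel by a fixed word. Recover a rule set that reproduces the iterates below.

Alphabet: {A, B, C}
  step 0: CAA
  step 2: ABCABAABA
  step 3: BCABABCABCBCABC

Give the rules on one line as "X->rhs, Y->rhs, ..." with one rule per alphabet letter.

  step 2 ⇒ step 3: ABCABAABA ⇒ BC·A·BA·BC·A·BC·BC·A·BC
    A ↦ BC
    B ↦ A
    C ↦ BA

A->BC, B->A, C->BA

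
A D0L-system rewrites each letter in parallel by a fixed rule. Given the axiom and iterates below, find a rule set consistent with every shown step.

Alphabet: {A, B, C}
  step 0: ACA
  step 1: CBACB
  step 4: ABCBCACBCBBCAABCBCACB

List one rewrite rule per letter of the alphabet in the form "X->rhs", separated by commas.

A->CB, B->BC, C->A

  step 0 ⇒ step 1: ACA ⇒ CB·A·CB
    A ↦ CB
    C ↦ A
    B ↦ BC  (constrained at step 1)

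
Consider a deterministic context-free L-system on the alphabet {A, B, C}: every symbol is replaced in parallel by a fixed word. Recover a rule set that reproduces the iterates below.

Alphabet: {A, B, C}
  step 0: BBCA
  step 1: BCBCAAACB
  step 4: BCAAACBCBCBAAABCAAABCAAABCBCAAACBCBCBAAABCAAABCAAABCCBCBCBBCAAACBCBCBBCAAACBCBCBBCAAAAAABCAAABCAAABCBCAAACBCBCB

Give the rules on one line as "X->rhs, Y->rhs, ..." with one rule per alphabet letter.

A->CB, B->BC, C->AAA

  step 0 ⇒ step 1: BBCA ⇒ BC·BC·AAA·CB
    A ↦ CB
    B ↦ BC
    C ↦ AAA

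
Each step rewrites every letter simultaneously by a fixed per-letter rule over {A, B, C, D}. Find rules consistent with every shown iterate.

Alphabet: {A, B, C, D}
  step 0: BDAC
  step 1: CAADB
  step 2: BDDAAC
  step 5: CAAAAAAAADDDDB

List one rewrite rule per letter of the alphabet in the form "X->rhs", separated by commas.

  step 1 ⇒ step 2: CAADB ⇒ B·D·D·AA·C
    A ↦ D
    B ↦ C
    C ↦ B
    D ↦ AA

A->D, B->C, C->B, D->AA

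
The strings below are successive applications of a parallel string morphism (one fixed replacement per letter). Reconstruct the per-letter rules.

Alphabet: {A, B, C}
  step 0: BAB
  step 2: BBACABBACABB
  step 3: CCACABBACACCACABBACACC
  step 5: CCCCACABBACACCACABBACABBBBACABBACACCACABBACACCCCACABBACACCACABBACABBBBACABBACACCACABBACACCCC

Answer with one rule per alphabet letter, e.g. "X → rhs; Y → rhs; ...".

  step 2 ⇒ step 3: BBACABBACABB ⇒ C·C·ACA·BB·ACA·C·C·ACA·BB·ACA·C·C
    A ↦ ACA
    B ↦ C
    C ↦ BB

A->ACA, B->C, C->BB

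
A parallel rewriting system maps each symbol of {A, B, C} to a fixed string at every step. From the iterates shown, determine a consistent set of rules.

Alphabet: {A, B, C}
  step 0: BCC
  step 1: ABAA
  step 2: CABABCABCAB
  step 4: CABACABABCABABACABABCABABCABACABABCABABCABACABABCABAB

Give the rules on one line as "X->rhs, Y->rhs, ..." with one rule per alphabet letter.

A->CAB, B->AB, C->A

  step 1 ⇒ step 2: ABAA ⇒ CAB·AB·CAB·CAB
    A ↦ CAB
    B ↦ AB
  step 0 ⇒ step 1: BCC ⇒ AB·A·A
    C ↦ A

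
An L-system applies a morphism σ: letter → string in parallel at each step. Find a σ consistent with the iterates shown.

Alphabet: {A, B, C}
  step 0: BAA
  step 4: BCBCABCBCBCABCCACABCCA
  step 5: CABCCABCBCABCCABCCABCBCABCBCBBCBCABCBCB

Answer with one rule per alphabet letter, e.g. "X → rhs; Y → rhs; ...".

A->B, B->CA, C->BC

  step 4 ⇒ step 5: BCBCABCBCBCABCCACABCCA ⇒ CA·BC·CA·BC·B·CA·BC·CA·BC·CA·BC·B·CA·BC·BC·B·BC·B·CA·BC·BC·B
    A ↦ B
    B ↦ CA
    C ↦ BC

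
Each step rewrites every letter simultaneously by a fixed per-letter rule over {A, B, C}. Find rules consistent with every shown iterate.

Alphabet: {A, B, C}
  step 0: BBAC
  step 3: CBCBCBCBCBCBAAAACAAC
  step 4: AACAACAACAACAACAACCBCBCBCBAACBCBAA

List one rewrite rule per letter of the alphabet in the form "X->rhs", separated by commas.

A->CB, B->C, C->AA

  step 3 ⇒ step 4: CBCBCBCBCBCBAAAACAAC ⇒ AA·C·AA·C·AA·C·AA·C·AA·C·AA·C·CB·CB·CB·CB·AA·CB·CB·AA
    A ↦ CB
    B ↦ C
    C ↦ AA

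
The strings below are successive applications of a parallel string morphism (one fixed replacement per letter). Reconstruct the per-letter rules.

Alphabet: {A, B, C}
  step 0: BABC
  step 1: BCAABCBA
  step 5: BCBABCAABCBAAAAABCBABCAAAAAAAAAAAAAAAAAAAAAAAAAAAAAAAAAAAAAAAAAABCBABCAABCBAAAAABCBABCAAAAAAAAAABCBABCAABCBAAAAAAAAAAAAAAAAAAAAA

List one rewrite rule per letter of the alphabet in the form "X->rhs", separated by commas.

  step 0 ⇒ step 1: BABC ⇒ BC·AA·BC·BA
    A ↦ AA
    B ↦ BC
    C ↦ BA

A->AA, B->BC, C->BA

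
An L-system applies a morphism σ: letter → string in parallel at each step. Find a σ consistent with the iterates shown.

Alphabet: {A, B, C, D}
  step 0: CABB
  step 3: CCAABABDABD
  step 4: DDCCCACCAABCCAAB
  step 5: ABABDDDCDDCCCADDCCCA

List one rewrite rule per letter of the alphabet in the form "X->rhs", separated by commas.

  step 4 ⇒ step 5: DDCCCACCAABCCAAB ⇒ AB·AB·D·D·D·C·D·D·C·C·CA·D·D·C·C·CA
    A ↦ C
    B ↦ CA
    C ↦ D
    D ↦ AB

A->C, B->CA, C->D, D->AB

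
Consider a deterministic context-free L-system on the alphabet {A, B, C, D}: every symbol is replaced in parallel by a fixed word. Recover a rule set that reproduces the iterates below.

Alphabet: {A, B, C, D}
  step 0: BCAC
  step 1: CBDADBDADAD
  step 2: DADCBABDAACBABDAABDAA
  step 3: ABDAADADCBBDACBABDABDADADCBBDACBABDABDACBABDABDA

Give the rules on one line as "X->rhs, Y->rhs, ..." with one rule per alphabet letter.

  step 2 ⇒ step 3: DADCBABDAACBABDAABDAA ⇒ A·BDA·A·DAD·CB·BDA·CB·A·BDA·BDA·DAD·CB·BDA·CB·A·BDA·BDA·CB·A·BDA·BDA
    A ↦ BDA
    B ↦ CB
    C ↦ DAD
    D ↦ A

A->BDA, B->CB, C->DAD, D->A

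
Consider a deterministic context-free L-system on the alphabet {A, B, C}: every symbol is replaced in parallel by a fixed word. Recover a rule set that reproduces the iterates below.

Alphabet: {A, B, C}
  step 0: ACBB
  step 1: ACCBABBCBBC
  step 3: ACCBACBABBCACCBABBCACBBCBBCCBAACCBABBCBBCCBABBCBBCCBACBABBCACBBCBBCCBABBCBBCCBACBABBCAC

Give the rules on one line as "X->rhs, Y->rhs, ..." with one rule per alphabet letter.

A->AC, B->BBC, C->CBA

  step 0 ⇒ step 1: ACBB ⇒ AC·CBA·BBC·BBC
    A ↦ AC
    B ↦ BBC
    C ↦ CBA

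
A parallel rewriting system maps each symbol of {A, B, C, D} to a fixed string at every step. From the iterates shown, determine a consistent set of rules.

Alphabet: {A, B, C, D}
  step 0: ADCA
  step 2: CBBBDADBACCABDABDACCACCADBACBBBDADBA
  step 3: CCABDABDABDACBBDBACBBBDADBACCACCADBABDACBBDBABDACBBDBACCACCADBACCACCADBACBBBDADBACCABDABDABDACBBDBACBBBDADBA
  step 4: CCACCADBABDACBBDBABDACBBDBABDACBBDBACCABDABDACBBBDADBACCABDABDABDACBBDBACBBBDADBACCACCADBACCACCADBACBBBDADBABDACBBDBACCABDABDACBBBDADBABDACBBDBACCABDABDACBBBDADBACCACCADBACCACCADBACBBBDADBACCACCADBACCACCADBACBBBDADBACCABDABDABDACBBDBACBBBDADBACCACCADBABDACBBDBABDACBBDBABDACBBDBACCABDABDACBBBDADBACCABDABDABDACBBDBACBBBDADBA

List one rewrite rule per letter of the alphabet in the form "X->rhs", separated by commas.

  step 3 ⇒ step 4: CCABDABDABDACBBDBACBBBDADBACCACCADBABDACBBDBABDACBBDBACCACCADBACCACCADBACBBBDADBACCABDABDABDACBBDBACBBBDADBA ⇒ CCA·CCA·DBA·BDA·CBB·DBA·BDA·CBB·DBA·BDA·CBB·DBA·CCA·BDA·BDA·CBB·BDA·DBA·CCA·BDA·BDA·BDA·CBB·DBA·CBB·BDA·DBA·CCA·CCA·DBA·CCA·CCA·DBA·CBB·BDA·DBA·BDA·CBB·DBA·CCA·BDA·BDA·CBB·BDA·DBA·BDA·CBB·DBA·CCA·BDA·BDA·CBB·BDA·DBA·CCA·CCA·DBA·CCA·CCA·DBA·CBB·BDA·DBA·CCA·CCA·DBA·CCA·CCA·DBA·CBB·BDA·DBA·CCA·BDA·BDA·BDA·CBB·DBA·CBB·BDA·DBA·CCA·CCA·DBA·BDA·CBB·DBA·BDA·CBB·DBA·BDA·CBB·DBA·CCA·BDA·BDA·CBB·BDA·DBA·CCA·BDA·BDA·BDA·CBB·DBA·CBB·BDA·DBA
    A ↦ DBA
    B ↦ BDA
    C ↦ CCA
    D ↦ CBB

A->DBA, B->BDA, C->CCA, D->CBB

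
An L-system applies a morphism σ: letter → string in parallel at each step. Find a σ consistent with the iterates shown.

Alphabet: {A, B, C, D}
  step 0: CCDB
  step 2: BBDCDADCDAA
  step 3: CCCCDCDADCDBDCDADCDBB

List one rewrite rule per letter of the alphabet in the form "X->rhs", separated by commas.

A->B, B->CC, C->A, D->DCD

  step 2 ⇒ step 3: BBDCDADCDAA ⇒ CC·CC·DCD·A·DCD·B·DCD·A·DCD·B·B
    A ↦ B
    B ↦ CC
    C ↦ A
    D ↦ DCD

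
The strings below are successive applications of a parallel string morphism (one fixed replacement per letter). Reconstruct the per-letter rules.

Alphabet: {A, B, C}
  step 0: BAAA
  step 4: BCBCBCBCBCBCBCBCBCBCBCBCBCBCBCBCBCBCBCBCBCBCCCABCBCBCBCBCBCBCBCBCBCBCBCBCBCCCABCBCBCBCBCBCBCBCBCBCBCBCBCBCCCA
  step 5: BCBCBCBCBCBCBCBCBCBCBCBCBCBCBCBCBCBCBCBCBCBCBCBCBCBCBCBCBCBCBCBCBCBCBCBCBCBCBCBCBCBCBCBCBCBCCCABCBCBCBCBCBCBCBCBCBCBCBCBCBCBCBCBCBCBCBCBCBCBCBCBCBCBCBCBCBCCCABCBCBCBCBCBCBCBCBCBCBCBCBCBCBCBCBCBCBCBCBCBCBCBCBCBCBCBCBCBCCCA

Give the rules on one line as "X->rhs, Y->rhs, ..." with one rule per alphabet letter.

A->CCA, B->BC, C->BC

  step 4 ⇒ step 5: BCBCBCBCBCBCBCBCBCBCBCBCBCBCBCBCBCBCBCBCBCBCCCABCBCBCBCBCBCBCBCBCBCBCBCBCBCCCABCBCBCBCBCBCBCBCBCBCBCBCBCBCCCA ⇒ BC·BC·BC·BC·BC·BC·BC·BC·BC·BC·BC·BC·BC·BC·BC·BC·BC·BC·BC·BC·BC·BC·BC·BC·BC·BC·BC·BC·BC·BC·BC·BC·BC·BC·BC·BC·BC·BC·BC·BC·BC·BC·BC·BC·BC·BC·CCA·BC·BC·BC·BC·BC·BC·BC·BC·BC·BC·BC·BC·BC·BC·BC·BC·BC·BC·BC·BC·BC·BC·BC·BC·BC·BC·BC·BC·BC·BC·CCA·BC·BC·BC·BC·BC·BC·BC·BC·BC·BC·BC·BC·BC·BC·BC·BC·BC·BC·BC·BC·BC·BC·BC·BC·BC·BC·BC·BC·BC·BC·CCA
    A ↦ CCA
    B ↦ BC
    C ↦ BC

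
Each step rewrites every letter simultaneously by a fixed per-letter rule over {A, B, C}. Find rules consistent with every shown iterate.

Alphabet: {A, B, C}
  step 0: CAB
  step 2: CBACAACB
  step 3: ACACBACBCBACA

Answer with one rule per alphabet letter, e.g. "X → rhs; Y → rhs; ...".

A->CB, B->CA, C->A

  step 2 ⇒ step 3: CBACAACB ⇒ A·CA·CB·A·CB·CB·A·CA
    A ↦ CB
    B ↦ CA
    C ↦ A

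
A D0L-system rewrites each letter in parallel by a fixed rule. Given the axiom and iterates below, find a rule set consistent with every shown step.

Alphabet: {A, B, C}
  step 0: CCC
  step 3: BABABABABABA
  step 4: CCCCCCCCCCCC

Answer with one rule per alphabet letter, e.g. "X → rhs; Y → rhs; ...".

A->C, B->C, C->BA

  step 3 ⇒ step 4: BABABABABABA ⇒ C·C·C·C·C·C·C·C·C·C·C·C
    A ↦ C
    B ↦ C
    C ↦ BA  (constrained at step 0)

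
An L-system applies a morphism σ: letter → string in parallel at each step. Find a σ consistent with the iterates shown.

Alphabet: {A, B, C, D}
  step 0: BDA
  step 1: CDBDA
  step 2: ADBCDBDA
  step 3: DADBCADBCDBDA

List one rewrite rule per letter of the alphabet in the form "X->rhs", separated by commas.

  step 2 ⇒ step 3: ADBCDBDA ⇒ DA·DB·C·A·DB·C·DB·DA
    A ↦ DA
    B ↦ C
    C ↦ A
    D ↦ DB

A->DA, B->C, C->A, D->DB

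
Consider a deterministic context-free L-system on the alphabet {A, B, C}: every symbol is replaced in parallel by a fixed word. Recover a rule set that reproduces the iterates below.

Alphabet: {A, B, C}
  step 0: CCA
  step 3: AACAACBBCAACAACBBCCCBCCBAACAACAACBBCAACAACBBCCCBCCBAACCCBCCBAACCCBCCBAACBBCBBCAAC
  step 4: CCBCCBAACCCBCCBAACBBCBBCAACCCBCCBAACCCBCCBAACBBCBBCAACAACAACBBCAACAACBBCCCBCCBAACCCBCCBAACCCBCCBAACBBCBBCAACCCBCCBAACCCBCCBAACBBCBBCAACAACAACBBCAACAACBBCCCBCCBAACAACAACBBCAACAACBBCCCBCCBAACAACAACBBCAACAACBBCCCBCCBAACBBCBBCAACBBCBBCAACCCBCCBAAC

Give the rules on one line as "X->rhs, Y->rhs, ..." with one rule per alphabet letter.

  step 3 ⇒ step 4: AACAACBBCAACAACBBCCCBCCBAACAACAACBBCAACAACBBCCCBCCBAACCCBCCBAACCCBCCBAACBBCBBCAAC ⇒ CCB·CCB·AAC·CCB·CCB·AAC·BBC·BBC·AAC·CCB·CCB·AAC·CCB·CCB·AAC·BBC·BBC·AAC·AAC·AAC·BBC·AAC·AAC·BBC·CCB·CCB·AAC·CCB·CCB·AAC·CCB·CCB·AAC·BBC·BBC·AAC·CCB·CCB·AAC·CCB·CCB·AAC·BBC·BBC·AAC·AAC·AAC·BBC·AAC·AAC·BBC·CCB·CCB·AAC·AAC·AAC·BBC·AAC·AAC·BBC·CCB·CCB·AAC·AAC·AAC·BBC·AAC·AAC·BBC·CCB·CCB·AAC·BBC·BBC·AAC·BBC·BBC·AAC·CCB·CCB·AAC
    A ↦ CCB
    B ↦ BBC
    C ↦ AAC

A->CCB, B->BBC, C->AAC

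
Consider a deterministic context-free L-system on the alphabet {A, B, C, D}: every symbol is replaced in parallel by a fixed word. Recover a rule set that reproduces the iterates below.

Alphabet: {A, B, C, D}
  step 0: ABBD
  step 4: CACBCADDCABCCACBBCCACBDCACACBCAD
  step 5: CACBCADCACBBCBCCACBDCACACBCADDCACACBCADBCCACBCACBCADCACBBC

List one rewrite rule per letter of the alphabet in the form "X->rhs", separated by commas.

A->CB, B->D, C->CA, D->BC

  step 4 ⇒ step 5: CACBCADDCABCCACBBCCACBDCACACBCAD ⇒ CA·CB·CA·D·CA·CB·BC·BC·CA·CB·D·CA·CA·CB·CA·D·D·CA·CA·CB·CA·D·BC·CA·CB·CA·CB·CA·D·CA·CB·BC
    A ↦ CB
    B ↦ D
    C ↦ CA
    D ↦ BC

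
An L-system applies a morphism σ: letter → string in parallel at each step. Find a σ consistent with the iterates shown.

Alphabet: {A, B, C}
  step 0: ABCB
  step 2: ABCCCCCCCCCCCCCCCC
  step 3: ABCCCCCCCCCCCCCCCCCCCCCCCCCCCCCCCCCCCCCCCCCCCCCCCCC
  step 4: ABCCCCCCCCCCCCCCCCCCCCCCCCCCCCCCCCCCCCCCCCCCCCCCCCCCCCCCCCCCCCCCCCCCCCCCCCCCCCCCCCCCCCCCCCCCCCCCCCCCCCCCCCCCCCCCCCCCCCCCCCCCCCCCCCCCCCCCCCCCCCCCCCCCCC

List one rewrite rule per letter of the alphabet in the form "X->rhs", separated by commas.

A->AB, B->C, C->CCC

  step 3 ⇒ step 4: ABCCCCCCCCCCCCCCCCCCCCCCCCCCCCCCCCCCCCCCCCCCCCCCCCC ⇒ AB·C·CCC·CCC·CCC·CCC·CCC·CCC·CCC·CCC·CCC·CCC·CCC·CCC·CCC·CCC·CCC·CCC·CCC·CCC·CCC·CCC·CCC·CCC·CCC·CCC·CCC·CCC·CCC·CCC·CCC·CCC·CCC·CCC·CCC·CCC·CCC·CCC·CCC·CCC·CCC·CCC·CCC·CCC·CCC·CCC·CCC·CCC·CCC·CCC·CCC
    A ↦ AB
    B ↦ C
    C ↦ CCC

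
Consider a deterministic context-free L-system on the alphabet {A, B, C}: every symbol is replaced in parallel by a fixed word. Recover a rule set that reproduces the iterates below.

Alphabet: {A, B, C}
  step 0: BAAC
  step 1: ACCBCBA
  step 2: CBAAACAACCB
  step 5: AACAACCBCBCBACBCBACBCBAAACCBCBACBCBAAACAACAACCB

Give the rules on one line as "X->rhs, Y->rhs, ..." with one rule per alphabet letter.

  step 1 ⇒ step 2: ACCBCBA ⇒ CB·A·A·AC·A·AC·CB
    A ↦ CB
    B ↦ AC
    C ↦ A

A->CB, B->AC, C->A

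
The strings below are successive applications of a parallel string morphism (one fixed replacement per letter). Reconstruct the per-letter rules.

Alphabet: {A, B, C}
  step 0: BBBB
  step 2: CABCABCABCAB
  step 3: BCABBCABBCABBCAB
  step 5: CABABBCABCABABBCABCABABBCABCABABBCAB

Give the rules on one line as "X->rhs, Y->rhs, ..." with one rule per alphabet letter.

  step 2 ⇒ step 3: CABCABCABCAB ⇒ B·C·AB·B·C·AB·B·C·AB·B·C·AB
    A ↦ C
    B ↦ AB
    C ↦ B

A->C, B->AB, C->B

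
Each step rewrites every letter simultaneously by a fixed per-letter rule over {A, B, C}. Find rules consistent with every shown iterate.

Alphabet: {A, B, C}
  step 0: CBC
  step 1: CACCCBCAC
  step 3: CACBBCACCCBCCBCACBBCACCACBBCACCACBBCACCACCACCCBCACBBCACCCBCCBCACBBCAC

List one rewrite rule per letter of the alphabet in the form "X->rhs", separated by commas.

  step 0 ⇒ step 1: CBC ⇒ CAC·CCB·CAC
    B ↦ CCB
    C ↦ CAC
    A ↦ BB  (constrained at step 1)

A->BB, B->CCB, C->CAC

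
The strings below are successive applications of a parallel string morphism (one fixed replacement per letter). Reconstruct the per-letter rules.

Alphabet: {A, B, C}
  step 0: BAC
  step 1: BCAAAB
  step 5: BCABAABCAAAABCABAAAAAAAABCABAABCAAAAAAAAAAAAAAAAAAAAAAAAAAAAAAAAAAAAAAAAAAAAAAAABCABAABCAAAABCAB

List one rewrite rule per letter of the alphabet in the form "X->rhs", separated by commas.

  step 0 ⇒ step 1: BAC ⇒ BC·AA·AB
    A ↦ AA
    B ↦ BC
    C ↦ AB

A->AA, B->BC, C->AB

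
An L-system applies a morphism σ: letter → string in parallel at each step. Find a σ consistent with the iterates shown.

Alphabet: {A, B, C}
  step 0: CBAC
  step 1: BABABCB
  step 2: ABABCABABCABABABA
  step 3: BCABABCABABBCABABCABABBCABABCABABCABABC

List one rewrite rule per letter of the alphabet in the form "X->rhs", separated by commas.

A->BC, B->ABA, C->B

  step 2 ⇒ step 3: ABABCABABCABABABA ⇒ BC·ABA·BC·ABA·B·BC·ABA·BC·ABA·B·BC·ABA·BC·ABA·BC·ABA·BC
    A ↦ BC
    B ↦ ABA
    C ↦ B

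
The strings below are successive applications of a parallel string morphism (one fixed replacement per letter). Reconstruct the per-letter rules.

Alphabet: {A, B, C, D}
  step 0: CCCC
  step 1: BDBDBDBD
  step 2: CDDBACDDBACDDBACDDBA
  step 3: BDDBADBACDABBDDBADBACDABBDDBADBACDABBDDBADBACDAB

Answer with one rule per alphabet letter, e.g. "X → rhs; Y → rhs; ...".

A->AB, B->CD, C->BD, D->DBA

  step 2 ⇒ step 3: CDDBACDDBACDDBACDDBA ⇒ BD·DBA·DBA·CD·AB·BD·DBA·DBA·CD·AB·BD·DBA·DBA·CD·AB·BD·DBA·DBA·CD·AB
    A ↦ AB
    B ↦ CD
    C ↦ BD
    D ↦ DBA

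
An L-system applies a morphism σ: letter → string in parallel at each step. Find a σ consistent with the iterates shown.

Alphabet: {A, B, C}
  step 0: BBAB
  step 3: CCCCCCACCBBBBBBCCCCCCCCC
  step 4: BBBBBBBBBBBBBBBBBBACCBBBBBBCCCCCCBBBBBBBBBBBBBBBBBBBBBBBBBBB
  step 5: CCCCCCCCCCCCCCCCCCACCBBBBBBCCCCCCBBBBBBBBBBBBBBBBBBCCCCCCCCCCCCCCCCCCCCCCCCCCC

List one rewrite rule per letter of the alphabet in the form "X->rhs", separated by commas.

  step 4 ⇒ step 5: BBBBBBBBBBBBBBBBBBACCBBBBBBCCCCCCBBBBBBBBBBBBBBBBBBBBBBBBBBB ⇒ C·C·C·C·C·C·C·C·C·C·C·C·C·C·C·C·C·C·ACC·BBB·BBB·C·C·C·C·C·C·BBB·BBB·BBB·BBB·BBB·BBB·C·C·C·C·C·C·C·C·C·C·C·C·C·C·C·C·C·C·C·C·C·C·C·C·C·C·C
    A ↦ ACC
    B ↦ C
    C ↦ BBB

A->ACC, B->C, C->BBB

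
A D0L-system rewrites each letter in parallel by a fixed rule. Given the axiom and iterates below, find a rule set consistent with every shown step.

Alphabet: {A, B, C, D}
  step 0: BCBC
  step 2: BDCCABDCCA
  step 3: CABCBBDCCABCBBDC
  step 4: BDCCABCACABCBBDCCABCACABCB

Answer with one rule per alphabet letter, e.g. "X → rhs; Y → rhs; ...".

  step 3 ⇒ step 4: CABCBBDCCABCBBDC ⇒ B·DC·CA·B·CA·CA·BC·B·B·DC·CA·B·CA·CA·BC·B
    A ↦ DC
    B ↦ CA
    C ↦ B
    D ↦ BC

A->DC, B->CA, C->B, D->BC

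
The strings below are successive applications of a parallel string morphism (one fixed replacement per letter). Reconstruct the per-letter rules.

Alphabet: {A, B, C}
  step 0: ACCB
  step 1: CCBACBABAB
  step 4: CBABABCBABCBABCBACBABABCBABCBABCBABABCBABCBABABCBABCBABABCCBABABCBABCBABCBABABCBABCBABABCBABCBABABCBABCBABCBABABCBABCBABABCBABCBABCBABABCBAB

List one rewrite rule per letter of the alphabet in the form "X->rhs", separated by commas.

  step 0 ⇒ step 1: ACCB ⇒ C·CBA·CBA·BAB
    A ↦ C
    B ↦ BAB
    C ↦ CBA

A->C, B->BAB, C->CBA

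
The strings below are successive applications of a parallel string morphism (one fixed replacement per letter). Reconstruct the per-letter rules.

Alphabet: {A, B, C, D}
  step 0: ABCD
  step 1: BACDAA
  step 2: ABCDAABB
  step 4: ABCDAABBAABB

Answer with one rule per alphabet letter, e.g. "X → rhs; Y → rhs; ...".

A->B, B->A, C->CD, D->AA

  step 1 ⇒ step 2: BACDAA ⇒ A·B·CD·AA·B·B
    A ↦ B
    B ↦ A
    C ↦ CD
    D ↦ AA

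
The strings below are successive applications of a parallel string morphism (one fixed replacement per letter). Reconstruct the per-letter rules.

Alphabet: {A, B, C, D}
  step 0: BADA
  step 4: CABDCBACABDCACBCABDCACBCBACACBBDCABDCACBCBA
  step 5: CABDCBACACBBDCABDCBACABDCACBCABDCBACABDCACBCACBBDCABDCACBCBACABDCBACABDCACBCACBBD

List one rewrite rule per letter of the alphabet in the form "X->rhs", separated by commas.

A->BD, B->CB, C->CA, D->A

  step 4 ⇒ step 5: CABDCBACABDCACBCABDCACBCBACACBBDCABDCACBCBA ⇒ CA·BD·CB·A·CA·CB·BD·CA·BD·CB·A·CA·BD·CA·CB·CA·BD·CB·A·CA·BD·CA·CB·CA·CB·BD·CA·BD·CA·CB·CB·A·CA·BD·CB·A·CA·BD·CA·CB·CA·CB·BD
    A ↦ BD
    B ↦ CB
    C ↦ CA
    D ↦ A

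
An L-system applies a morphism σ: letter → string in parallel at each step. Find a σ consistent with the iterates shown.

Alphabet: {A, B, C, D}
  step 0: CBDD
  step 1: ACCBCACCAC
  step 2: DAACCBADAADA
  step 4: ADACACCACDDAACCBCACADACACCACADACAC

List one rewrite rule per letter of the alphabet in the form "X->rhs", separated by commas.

A->D, B->CCB, C->A, D->CAC

  step 1 ⇒ step 2: ACCBCACCAC ⇒ D·A·A·CCB·A·D·A·A·D·A
    A ↦ D
    B ↦ CCB
    C ↦ A
  step 0 ⇒ step 1: CBDD ⇒ A·CCB·CAC·CAC
    D ↦ CAC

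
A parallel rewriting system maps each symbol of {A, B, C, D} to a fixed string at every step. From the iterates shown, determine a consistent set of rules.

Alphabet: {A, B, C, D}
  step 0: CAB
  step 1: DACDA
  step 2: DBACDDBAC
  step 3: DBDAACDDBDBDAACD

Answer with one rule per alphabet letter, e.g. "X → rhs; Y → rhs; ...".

A->AC, B->DA, C->D, D->DB

  step 2 ⇒ step 3: DBACDDBAC ⇒ DB·DA·AC·D·DB·DB·DA·AC·D
    A ↦ AC
    B ↦ DA
    C ↦ D
    D ↦ DB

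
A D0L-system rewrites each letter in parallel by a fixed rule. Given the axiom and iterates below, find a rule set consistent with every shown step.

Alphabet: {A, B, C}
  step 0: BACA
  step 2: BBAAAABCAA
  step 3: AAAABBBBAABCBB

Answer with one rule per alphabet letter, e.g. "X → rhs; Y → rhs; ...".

  step 2 ⇒ step 3: BBAAAABCAA ⇒ AA·AA·B·B·B·B·AA·BC·B·B
    A ↦ B
    B ↦ AA
    C ↦ BC

A->B, B->AA, C->BC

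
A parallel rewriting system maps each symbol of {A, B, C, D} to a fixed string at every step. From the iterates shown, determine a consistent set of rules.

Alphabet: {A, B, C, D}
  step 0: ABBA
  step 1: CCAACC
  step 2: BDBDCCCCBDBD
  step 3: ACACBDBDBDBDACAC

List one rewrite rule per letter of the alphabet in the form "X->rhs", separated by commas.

  step 2 ⇒ step 3: BDBDCCCCBDBD ⇒ A·C·A·C·BD·BD·BD·BD·A·C·A·C
    B ↦ A
    C ↦ BD
    D ↦ C
  step 0 ⇒ step 1: ABBA ⇒ CC·A·A·CC
    A ↦ CC

A->CC, B->A, C->BD, D->C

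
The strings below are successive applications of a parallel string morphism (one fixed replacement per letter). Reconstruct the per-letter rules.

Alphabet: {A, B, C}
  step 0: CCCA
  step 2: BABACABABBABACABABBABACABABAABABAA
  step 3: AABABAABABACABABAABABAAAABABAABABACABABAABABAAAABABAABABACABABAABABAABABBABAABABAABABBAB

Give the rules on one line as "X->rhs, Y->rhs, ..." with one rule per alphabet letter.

  step 2 ⇒ step 3: BABACABABBABACABABBABACABABAABABAA ⇒ AA·BAB·AA·BAB·ACA·BAB·AA·BAB·AA·AA·BAB·AA·BAB·ACA·BAB·AA·BAB·AA·AA·BAB·AA·BAB·ACA·BAB·AA·BAB·AA·BAB·BAB·AA·BAB·AA·BAB·BAB
    A ↦ BAB
    B ↦ AA
    C ↦ ACA

A->BAB, B->AA, C->ACA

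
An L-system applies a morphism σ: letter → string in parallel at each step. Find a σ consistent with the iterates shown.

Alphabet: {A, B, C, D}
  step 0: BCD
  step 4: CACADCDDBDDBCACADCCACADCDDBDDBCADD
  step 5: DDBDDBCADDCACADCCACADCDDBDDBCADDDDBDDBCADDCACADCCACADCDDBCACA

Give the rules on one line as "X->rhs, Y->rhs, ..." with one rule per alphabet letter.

A->B, B->DC, C->DD, D->CA

  step 4 ⇒ step 5: CACADCDDBDDBCACADCCACADCDDBDDBCADD ⇒ DD·B·DD·B·CA·DD·CA·CA·DC·CA·CA·DC·DD·B·DD·B·CA·DD·DD·B·DD·B·CA·DD·CA·CA·DC·CA·CA·DC·DD·B·CA·CA
    A ↦ B
    B ↦ DC
    C ↦ DD
    D ↦ CA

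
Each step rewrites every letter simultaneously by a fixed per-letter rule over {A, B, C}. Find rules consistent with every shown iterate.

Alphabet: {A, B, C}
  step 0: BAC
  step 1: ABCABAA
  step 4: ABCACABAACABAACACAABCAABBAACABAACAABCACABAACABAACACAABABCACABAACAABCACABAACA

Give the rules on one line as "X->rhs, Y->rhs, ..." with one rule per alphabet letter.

  step 0 ⇒ step 1: BAC ⇒ AB·CA·BAA
    A ↦ CA
    B ↦ AB
    C ↦ BAA

A->CA, B->AB, C->BAA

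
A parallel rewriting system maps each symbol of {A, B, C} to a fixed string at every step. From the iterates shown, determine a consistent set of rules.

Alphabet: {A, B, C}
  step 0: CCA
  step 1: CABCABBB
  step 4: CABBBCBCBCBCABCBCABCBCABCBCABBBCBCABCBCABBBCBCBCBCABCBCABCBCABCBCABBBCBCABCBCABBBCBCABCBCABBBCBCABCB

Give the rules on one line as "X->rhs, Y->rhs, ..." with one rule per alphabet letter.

A->BB, B->CB, C->CAB

  step 0 ⇒ step 1: CCA ⇒ CAB·CAB·BB
    A ↦ BB
    C ↦ CAB
    B ↦ CB  (constrained at step 1)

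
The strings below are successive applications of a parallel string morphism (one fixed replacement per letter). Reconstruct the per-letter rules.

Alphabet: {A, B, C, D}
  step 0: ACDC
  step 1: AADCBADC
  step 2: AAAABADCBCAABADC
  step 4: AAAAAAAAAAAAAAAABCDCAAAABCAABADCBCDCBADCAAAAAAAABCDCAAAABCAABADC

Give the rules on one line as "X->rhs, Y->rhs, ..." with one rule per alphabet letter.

A->AA, B->BC, C->DC, D->BA

  step 1 ⇒ step 2: AADCBADC ⇒ AA·AA·BA·DC·BC·AA·BA·DC
    A ↦ AA
    B ↦ BC
    C ↦ DC
    D ↦ BA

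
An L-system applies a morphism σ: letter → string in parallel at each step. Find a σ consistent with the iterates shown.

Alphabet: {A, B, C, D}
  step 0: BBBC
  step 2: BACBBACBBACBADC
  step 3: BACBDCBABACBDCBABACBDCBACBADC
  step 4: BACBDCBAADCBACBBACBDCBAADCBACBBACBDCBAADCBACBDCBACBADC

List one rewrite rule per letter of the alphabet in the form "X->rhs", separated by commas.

  step 3 ⇒ step 4: BACBDCBABACBDCBABACBDCBACBADC ⇒ BA·CB·DC·BA·A·DC·BA·CB·BA·CB·DC·BA·A·DC·BA·CB·BA·CB·DC·BA·A·DC·BA·CB·DC·BA·CB·A·DC
    A ↦ CB
    B ↦ BA
    C ↦ DC
    D ↦ A

A->CB, B->BA, C->DC, D->A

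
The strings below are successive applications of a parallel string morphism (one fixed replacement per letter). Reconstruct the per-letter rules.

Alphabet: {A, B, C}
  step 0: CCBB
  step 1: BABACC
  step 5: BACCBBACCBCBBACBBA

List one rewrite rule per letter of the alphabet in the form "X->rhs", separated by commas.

  step 0 ⇒ step 1: CCBB ⇒ BA·BA·C·C
    B ↦ C
    C ↦ BA
    A ↦ B  (constrained at step 1)

A->B, B->C, C->BA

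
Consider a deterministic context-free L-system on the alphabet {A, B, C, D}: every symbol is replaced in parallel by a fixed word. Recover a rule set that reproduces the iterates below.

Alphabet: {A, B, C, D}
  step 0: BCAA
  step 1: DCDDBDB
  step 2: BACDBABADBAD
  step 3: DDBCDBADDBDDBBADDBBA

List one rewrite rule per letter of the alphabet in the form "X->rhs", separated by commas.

  step 2 ⇒ step 3: BACDBABADBAD ⇒ D·DB·CD·BA·D·DB·D·DB·BA·D·DB·BA
    A ↦ DB
    B ↦ D
    C ↦ CD
    D ↦ BA

A->DB, B->D, C->CD, D->BA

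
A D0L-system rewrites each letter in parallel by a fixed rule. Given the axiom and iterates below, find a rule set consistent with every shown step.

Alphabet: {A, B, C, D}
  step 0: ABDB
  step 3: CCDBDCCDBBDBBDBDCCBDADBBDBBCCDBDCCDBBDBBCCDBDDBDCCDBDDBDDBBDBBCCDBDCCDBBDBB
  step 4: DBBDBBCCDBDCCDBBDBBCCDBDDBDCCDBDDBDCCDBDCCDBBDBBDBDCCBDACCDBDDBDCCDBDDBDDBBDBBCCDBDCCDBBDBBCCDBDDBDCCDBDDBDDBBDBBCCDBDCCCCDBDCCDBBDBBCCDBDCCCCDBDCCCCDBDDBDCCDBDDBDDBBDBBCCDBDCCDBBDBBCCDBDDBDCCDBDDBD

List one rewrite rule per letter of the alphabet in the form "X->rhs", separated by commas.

A->BDA, B->DBD, C->DBB, D->CC

  step 3 ⇒ step 4: CCDBDCCDBBDBBDBDCCBDADBBDBBCCDBDCCDBBDBBCCDBDDBDCCDBDDBDDBBDBBCCDBDCCDBBDBB ⇒ DBB·DBB·CC·DBD·CC·DBB·DBB·CC·DBD·DBD·CC·DBD·DBD·CC·DBD·CC·DBB·DBB·DBD·CC·BDA·CC·DBD·DBD·CC·DBD·DBD·DBB·DBB·CC·DBD·CC·DBB·DBB·CC·DBD·DBD·CC·DBD·DBD·DBB·DBB·CC·DBD·CC·CC·DBD·CC·DBB·DBB·CC·DBD·CC·CC·DBD·CC·CC·DBD·DBD·CC·DBD·DBD·DBB·DBB·CC·DBD·CC·DBB·DBB·CC·DBD·DBD·CC·DBD·DBD
    A ↦ BDA
    B ↦ DBD
    C ↦ DBB
    D ↦ CC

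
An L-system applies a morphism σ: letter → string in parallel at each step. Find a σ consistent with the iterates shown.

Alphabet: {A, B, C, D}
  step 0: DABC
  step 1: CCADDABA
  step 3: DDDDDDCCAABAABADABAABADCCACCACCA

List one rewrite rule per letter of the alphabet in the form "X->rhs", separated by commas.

A->D, B->D, C->ABA, D->CCA

  step 0 ⇒ step 1: DABC ⇒ CCA·D·D·ABA
    A ↦ D
    B ↦ D
    C ↦ ABA
    D ↦ CCA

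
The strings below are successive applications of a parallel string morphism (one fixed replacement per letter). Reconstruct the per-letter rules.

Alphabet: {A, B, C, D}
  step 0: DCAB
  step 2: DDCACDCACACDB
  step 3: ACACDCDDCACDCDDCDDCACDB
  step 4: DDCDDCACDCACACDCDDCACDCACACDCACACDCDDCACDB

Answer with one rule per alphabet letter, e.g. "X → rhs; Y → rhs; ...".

  step 3 ⇒ step 4: ACACDCDDCACDCDDCDDCACDB ⇒ D·DC·D·DC·AC·DC·AC·AC·DC·D·DC·AC·DC·AC·AC·DC·AC·AC·DC·D·DC·AC·DB
    A ↦ D
    B ↦ DB
    C ↦ DC
    D ↦ AC

A->D, B->DB, C->DC, D->AC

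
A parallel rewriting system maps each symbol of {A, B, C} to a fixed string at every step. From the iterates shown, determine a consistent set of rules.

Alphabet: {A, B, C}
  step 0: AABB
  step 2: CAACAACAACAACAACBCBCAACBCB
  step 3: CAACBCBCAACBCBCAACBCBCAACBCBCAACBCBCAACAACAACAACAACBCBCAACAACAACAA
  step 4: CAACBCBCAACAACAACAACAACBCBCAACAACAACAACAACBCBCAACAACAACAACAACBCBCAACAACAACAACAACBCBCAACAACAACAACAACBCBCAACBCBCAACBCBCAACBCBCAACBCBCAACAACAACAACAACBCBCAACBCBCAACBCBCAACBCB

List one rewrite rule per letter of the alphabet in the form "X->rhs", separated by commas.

  step 3 ⇒ step 4: CAACBCBCAACBCBCAACBCBCAACBCBCAACBCBCAACAACAACAACAACBCBCAACAACAACAA ⇒ CAA·CB·CB·CAA·CAA·CAA·CAA·CAA·CB·CB·CAA·CAA·CAA·CAA·CAA·CB·CB·CAA·CAA·CAA·CAA·CAA·CB·CB·CAA·CAA·CAA·CAA·CAA·CB·CB·CAA·CAA·CAA·CAA·CAA·CB·CB·CAA·CB·CB·CAA·CB·CB·CAA·CB·CB·CAA·CB·CB·CAA·CAA·CAA·CAA·CAA·CB·CB·CAA·CB·CB·CAA·CB·CB·CAA·CB·CB
    A ↦ CB
    B ↦ CAA
    C ↦ CAA

A->CB, B->CAA, C->CAA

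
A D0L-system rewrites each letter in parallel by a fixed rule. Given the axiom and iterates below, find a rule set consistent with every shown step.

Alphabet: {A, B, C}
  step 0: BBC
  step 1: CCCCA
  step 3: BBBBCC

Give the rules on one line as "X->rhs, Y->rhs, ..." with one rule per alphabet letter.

A->B, B->CC, C->A

  step 0 ⇒ step 1: BBC ⇒ CC·CC·A
    B ↦ CC
    C ↦ A
    A ↦ B  (constrained at step 1)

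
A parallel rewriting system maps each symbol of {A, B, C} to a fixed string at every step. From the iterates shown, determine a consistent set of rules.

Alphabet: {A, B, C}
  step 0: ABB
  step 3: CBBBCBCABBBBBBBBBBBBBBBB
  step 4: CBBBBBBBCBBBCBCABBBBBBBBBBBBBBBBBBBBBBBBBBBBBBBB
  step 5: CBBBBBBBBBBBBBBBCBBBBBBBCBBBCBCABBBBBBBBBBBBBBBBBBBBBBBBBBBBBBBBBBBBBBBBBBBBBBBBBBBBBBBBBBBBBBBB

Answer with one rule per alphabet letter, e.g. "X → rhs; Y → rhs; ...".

  step 4 ⇒ step 5: CBBBBBBBCBBBCBCABBBBBBBBBBBBBBBBBBBBBBBBBBBBBBBB ⇒ CB·BB·BB·BB·BB·BB·BB·BB·CB·BB·BB·BB·CB·BB·CB·CA·BB·BB·BB·BB·BB·BB·BB·BB·BB·BB·BB·BB·BB·BB·BB·BB·BB·BB·BB·BB·BB·BB·BB·BB·BB·BB·BB·BB·BB·BB·BB·BB
    A ↦ CA
    B ↦ BB
    C ↦ CB

A->CA, B->BB, C->CB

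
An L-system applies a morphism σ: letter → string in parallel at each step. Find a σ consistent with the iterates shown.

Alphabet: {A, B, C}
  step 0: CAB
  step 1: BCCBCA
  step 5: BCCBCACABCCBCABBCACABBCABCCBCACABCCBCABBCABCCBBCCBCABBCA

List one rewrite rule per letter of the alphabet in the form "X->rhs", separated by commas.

A->CCB, B->CA, C->B

  step 0 ⇒ step 1: CAB ⇒ B·CCB·CA
    A ↦ CCB
    B ↦ CA
    C ↦ B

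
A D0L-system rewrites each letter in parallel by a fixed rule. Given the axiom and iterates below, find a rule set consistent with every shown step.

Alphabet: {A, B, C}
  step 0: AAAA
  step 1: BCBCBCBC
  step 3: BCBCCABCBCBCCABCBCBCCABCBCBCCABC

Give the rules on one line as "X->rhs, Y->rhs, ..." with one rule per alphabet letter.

  step 0 ⇒ step 1: AAAA ⇒ BC·BC·BC·BC
    A ↦ BC
    B ↦ CA  (constrained at step 1)
    C ↦ BC  (constrained at step 1)

A->BC, B->CA, C->BC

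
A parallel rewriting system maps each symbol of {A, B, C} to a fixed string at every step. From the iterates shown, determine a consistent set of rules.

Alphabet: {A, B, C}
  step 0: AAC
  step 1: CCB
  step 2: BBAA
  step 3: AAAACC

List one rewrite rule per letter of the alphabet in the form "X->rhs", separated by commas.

  step 2 ⇒ step 3: BBAA ⇒ AA·AA·C·C
    A ↦ C
    B ↦ AA
  step 0 ⇒ step 1: AAC ⇒ C·C·B
    C ↦ B

A->C, B->AA, C->B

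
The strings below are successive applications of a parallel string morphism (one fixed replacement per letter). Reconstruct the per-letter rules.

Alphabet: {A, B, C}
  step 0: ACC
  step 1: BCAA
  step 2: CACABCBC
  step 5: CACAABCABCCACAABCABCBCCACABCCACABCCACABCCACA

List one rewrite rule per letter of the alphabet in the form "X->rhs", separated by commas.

A->BC, B->CAC, C->A

  step 1 ⇒ step 2: BCAA ⇒ CAC·A·BC·BC
    A ↦ BC
    B ↦ CAC
    C ↦ A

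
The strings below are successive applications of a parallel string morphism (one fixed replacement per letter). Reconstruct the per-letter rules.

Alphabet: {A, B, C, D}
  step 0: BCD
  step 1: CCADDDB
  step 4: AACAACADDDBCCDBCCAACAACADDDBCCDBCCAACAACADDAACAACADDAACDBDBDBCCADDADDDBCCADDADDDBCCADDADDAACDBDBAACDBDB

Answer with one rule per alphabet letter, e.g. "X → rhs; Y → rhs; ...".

  step 0 ⇒ step 1: BCD ⇒ CC·ADD·DB
    B ↦ CC
    C ↦ ADD
    D ↦ DB
    A ↦ AAC  (constrained at step 1)

A->AAC, B->CC, C->ADD, D->DB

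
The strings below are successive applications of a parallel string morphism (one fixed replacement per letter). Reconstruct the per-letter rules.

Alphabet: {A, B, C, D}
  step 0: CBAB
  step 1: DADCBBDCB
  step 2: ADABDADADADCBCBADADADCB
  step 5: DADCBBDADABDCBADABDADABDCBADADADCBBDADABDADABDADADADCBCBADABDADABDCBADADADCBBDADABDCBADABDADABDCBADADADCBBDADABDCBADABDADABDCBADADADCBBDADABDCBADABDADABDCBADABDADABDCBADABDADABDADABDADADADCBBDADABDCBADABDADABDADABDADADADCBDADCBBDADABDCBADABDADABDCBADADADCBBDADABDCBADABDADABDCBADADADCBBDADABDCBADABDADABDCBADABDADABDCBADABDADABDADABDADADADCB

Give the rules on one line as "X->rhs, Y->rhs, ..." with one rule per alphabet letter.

  step 1 ⇒ step 2: DADCBBDCB ⇒ ADA·BD·ADA·DAD·CB·CB·ADA·DAD·CB
    A ↦ BD
    B ↦ CB
    C ↦ DAD
    D ↦ ADA

A->BD, B->CB, C->DAD, D->ADA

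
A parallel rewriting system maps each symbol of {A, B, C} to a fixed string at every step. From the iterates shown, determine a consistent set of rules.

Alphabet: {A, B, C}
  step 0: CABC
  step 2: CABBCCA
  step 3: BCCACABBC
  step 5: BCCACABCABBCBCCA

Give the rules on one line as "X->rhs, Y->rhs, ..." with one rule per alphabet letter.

A->C, B->CA, C->B

  step 2 ⇒ step 3: CABBCCA ⇒ B·C·CA·CA·B·B·C
    A ↦ C
    B ↦ CA
    C ↦ B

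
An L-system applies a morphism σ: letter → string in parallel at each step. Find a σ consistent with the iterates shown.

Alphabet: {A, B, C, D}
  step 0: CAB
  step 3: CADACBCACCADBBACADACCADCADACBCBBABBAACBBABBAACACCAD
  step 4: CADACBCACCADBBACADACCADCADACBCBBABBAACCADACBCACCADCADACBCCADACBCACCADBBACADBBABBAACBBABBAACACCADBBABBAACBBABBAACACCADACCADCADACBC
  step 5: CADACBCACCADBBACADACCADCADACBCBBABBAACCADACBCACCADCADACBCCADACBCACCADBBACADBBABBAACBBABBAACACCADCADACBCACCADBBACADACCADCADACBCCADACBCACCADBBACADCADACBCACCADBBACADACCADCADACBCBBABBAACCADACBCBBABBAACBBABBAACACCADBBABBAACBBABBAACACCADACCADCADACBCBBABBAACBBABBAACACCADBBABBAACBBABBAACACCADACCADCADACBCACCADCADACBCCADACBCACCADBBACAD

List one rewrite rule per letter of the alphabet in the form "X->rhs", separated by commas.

  step 4 ⇒ step 5: CADACBCACCADBBACADACCADCADACBCBBABBAACCADACBCACCADCADACBCCADACBCACCADBBACADBBABBAACBBABBAACACCADBBABBAACBBABBAACACCADACCADCADACBC ⇒ CAD·AC·BC·AC·CAD·BBA·CAD·AC·CAD·CAD·AC·BC·BBA·BBA·AC·CAD·AC·BC·AC·CAD·CAD·AC·BC·CAD·AC·BC·AC·CAD·BBA·CAD·BBA·BBA·AC·BBA·BBA·AC·AC·CAD·CAD·AC·BC·AC·CAD·BBA·CAD·AC·CAD·CAD·AC·BC·CAD·AC·BC·AC·CAD·BBA·CAD·CAD·AC·BC·AC·CAD·BBA·CAD·AC·CAD·CAD·AC·BC·BBA·BBA·AC·CAD·AC·BC·BBA·BBA·AC·BBA·BBA·AC·AC·CAD·BBA·BBA·AC·BBA·BBA·AC·AC·CAD·AC·CAD·CAD·AC·BC·BBA·BBA·AC·BBA·BBA·AC·AC·CAD·BBA·BBA·AC·BBA·BBA·AC·AC·CAD·AC·CAD·CAD·AC·BC·AC·CAD·CAD·AC·BC·CAD·AC·BC·AC·CAD·BBA·CAD
    A ↦ AC
    B ↦ BBA
    C ↦ CAD
    D ↦ BC

A->AC, B->BBA, C->CAD, D->BC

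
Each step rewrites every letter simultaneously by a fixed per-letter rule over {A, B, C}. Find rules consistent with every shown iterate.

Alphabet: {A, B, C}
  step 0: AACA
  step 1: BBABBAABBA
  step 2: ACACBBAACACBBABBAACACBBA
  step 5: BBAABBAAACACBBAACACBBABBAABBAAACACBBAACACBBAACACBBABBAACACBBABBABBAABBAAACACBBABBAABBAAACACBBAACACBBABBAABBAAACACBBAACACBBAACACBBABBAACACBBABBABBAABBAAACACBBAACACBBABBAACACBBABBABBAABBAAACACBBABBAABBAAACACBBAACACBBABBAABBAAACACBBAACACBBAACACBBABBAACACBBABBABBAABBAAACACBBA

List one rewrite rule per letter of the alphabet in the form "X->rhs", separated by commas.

  step 1 ⇒ step 2: BBABBAABBA ⇒ AC·AC·BBA·AC·AC·BBA·BBA·AC·AC·BBA
    A ↦ BBA
    B ↦ AC
  step 0 ⇒ step 1: AACA ⇒ BBA·BBA·A·BBA
    C ↦ A

A->BBA, B->AC, C->A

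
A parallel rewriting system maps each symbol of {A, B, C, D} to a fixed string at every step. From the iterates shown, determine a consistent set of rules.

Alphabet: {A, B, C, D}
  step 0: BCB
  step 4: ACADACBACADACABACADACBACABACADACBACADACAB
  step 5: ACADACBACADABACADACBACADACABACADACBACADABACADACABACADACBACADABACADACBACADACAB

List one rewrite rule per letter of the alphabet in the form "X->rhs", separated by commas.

A->AC, B->AB, C->AD, D->B

  step 4 ⇒ step 5: ACADACBACADACABACADACBACABACADACBACADACAB ⇒ AC·AD·AC·B·AC·AD·AB·AC·AD·AC·B·AC·AD·AC·AB·AC·AD·AC·B·AC·AD·AB·AC·AD·AC·AB·AC·AD·AC·B·AC·AD·AB·AC·AD·AC·B·AC·AD·AC·AB
    A ↦ AC
    B ↦ AB
    C ↦ AD
    D ↦ B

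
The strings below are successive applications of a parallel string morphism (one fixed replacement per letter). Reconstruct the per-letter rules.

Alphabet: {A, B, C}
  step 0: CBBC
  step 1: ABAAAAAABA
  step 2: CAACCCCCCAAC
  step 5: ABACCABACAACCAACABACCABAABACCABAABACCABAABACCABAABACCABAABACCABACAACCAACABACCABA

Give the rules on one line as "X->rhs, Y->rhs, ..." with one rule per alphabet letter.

A->C, B->AA, C->ABA

  step 1 ⇒ step 2: ABAAAAAABA ⇒ C·AA·C·C·C·C·C·C·AA·C
    A ↦ C
    B ↦ AA
  step 0 ⇒ step 1: CBBC ⇒ ABA·AA·AA·ABA
    C ↦ ABA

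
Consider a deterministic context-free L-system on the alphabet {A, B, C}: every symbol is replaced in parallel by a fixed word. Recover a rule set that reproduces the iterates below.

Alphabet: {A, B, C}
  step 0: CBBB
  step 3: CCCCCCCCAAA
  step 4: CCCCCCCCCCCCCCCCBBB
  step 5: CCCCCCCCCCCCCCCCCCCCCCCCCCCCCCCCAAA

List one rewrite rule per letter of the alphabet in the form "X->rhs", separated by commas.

  step 4 ⇒ step 5: CCCCCCCCCCCCCCCCBBB ⇒ CC·CC·CC·CC·CC·CC·CC·CC·CC·CC·CC·CC·CC·CC·CC·CC·A·A·A
    B ↦ A
    C ↦ CC
  step 3 ⇒ step 4: CCCCCCCCAAA ⇒ CC·CC·CC·CC·CC·CC·CC·CC·B·B·B
    A ↦ B

A->B, B->A, C->CC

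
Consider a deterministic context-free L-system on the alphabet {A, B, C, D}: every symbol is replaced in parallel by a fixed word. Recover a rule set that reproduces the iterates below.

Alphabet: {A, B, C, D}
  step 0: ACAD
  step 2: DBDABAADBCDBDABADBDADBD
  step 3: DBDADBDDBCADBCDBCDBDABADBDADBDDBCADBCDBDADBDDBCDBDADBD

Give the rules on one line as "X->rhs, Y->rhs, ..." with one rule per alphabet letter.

A->DBC, B->A, C->BA, D->DBD

  step 2 ⇒ step 3: DBDABAADBCDBDABADBDADBD ⇒ DBD·A·DBD·DBC·A·DBC·DBC·DBD·A·BA·DBD·A·DBD·DBC·A·DBC·DBD·A·DBD·DBC·DBD·A·DBD
    A ↦ DBC
    B ↦ A
    C ↦ BA
    D ↦ DBD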